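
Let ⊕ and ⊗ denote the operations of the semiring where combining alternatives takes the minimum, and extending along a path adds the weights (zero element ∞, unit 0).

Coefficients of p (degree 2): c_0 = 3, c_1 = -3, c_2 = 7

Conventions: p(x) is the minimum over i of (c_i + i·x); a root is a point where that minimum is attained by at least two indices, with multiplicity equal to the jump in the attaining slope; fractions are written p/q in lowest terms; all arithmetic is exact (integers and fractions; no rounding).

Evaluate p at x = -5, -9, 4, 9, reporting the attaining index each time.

p(-5) = min(3+0·(-5)=3, -3+1·(-5)=-8, 7+2·(-5)=-3) = -8 (attained by i=1)
p(-9) = min(3+0·(-9)=3, -3+1·(-9)=-12, 7+2·(-9)=-11) = -12 (attained by i=1)
p(4) = min(3+0·4=3, -3+1·4=1, 7+2·4=15) = 1 (attained by i=1)
p(9) = min(3+0·9=3, -3+1·9=6, 7+2·9=25) = 3 (attained by i=0)
Answer: p(-5) = -8; p(-9) = -12; p(4) = 1; p(9) = 3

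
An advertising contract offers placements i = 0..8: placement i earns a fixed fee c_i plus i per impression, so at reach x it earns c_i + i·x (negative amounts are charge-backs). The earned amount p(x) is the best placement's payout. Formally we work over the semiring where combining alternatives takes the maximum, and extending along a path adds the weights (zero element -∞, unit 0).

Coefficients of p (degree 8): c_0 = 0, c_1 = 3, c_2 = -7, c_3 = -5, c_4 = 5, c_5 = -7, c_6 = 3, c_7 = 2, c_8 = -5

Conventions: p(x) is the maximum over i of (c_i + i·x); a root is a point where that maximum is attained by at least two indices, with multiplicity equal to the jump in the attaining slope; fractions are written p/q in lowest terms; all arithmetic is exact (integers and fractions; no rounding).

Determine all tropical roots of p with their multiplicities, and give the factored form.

hull edge (i=0, c=0) to (i=1, c=3): slope 3, span 1
hull edge (i=1, c=3) to (i=4, c=5): slope 2/3, span 3
hull edge (i=4, c=5) to (i=7, c=2): slope -1, span 3
hull edge (i=7, c=2) to (i=8, c=-5): slope -7, span 1
Factored form: p(x) = -5 ⊗ (x ⊕ (-3)) ⊗ (x ⊕ (-2/3)) ⊗ (x ⊕ (-2/3)) ⊗ (x ⊕ (-2/3)) ⊗ (x ⊕ 1) ⊗ (x ⊕ 1) ⊗ (x ⊕ 1) ⊗ (x ⊕ 7)
Answer: roots = -3 (mult 1), -2/3 (mult 3), 1 (mult 3), 7 (mult 1)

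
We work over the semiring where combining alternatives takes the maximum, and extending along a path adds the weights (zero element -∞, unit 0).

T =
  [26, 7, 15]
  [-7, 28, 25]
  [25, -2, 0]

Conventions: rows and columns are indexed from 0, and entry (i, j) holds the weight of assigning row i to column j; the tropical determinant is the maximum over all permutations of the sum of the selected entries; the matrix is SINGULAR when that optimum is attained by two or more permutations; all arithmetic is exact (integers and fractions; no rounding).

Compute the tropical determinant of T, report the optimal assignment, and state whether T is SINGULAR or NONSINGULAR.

σ = (0, 1, 2): 26 + 28 + 0 = 54
σ = (0, 2, 1): 26 + 25 + (-2) = 49
σ = (1, 0, 2): 7 + (-7) + 0 = 0
σ = (1, 2, 0): 7 + 25 + 25 = 57
σ = (2, 0, 1): 15 + (-7) + (-2) = 6
σ = (2, 1, 0): 15 + 28 + 25 = 68
Optimal value attained by: σ = (2, 1, 0).
Answer: det⊕(T) = 68; verdict: NONSINGULAR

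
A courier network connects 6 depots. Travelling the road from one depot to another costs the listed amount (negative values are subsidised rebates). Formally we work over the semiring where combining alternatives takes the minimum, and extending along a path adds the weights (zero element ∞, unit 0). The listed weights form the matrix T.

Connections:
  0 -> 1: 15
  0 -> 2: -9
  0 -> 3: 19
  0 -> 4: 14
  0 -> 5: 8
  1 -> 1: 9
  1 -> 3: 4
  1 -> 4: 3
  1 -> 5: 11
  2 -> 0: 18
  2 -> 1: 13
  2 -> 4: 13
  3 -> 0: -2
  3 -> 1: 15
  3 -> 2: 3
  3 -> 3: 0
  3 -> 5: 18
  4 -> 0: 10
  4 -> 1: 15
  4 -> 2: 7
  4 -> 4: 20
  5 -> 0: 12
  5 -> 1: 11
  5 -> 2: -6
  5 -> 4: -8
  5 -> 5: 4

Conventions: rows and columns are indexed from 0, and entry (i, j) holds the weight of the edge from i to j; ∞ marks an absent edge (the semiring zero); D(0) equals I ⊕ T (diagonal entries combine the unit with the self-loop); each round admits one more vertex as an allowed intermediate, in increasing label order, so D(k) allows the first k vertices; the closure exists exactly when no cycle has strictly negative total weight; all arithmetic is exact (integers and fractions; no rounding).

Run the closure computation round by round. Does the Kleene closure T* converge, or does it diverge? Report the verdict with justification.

D(0):
  [0, 15, -9, 19, 14, 8]
  [∞, 0, ∞, 4, 3, 11]
  [18, 13, 0, ∞, 13, ∞]
  [-2, 15, 3, 0, ∞, 18]
  [10, 15, 7, ∞, 0, ∞]
  [12, 11, -6, ∞, -8, 0]
D(1):
  [0, 15, -9, 19, 14, 8]
  [∞, 0, ∞, 4, 3, 11]
  [18, 13, 0, 37, 13, 26]
  [-2, 13, -11, 0, 12, 6]
  [10, 15, 1, 29, 0, 18]
  [12, 11, -6, 31, -8, 0]
D(2):
  [0, 15, -9, 19, 14, 8]
  [∞, 0, ∞, 4, 3, 11]
  [18, 13, 0, 17, 13, 24]
  [-2, 13, -11, 0, 12, 6]
  [10, 15, 1, 19, 0, 18]
  [12, 11, -6, 15, -8, 0]
D(3):
  [0, 4, -9, 8, 4, 8]
  [∞, 0, ∞, 4, 3, 11]
  [18, 13, 0, 17, 13, 24]
  [-2, 2, -11, 0, 2, 6]
  [10, 14, 1, 18, 0, 18]
  [12, 7, -6, 11, -8, 0]
D(4):
  [0, 4, -9, 8, 4, 8]
  [2, 0, -7, 4, 3, 10]
  [15, 13, 0, 17, 13, 23]
  [-2, 2, -11, 0, 2, 6]
  [10, 14, 1, 18, 0, 18]
  [9, 7, -6, 11, -8, 0]
D(5):
  [0, 4, -9, 8, 4, 8]
  [2, 0, -7, 4, 3, 10]
  [15, 13, 0, 17, 13, 23]
  [-2, 2, -11, 0, 2, 6]
  [10, 14, 1, 18, 0, 18]
  [2, 6, -7, 10, -8, 0]
D(6):
  [0, 4, -9, 8, 0, 8]
  [2, 0, -7, 4, 2, 10]
  [15, 13, 0, 17, 13, 23]
  [-2, 2, -11, 0, -2, 6]
  [10, 14, 1, 18, 0, 18]
  [2, 6, -7, 10, -8, 0]
Key observation: every diagonal entry stays at the unit through all rounds, so no improving cycle exists.
Answer: CONVERGES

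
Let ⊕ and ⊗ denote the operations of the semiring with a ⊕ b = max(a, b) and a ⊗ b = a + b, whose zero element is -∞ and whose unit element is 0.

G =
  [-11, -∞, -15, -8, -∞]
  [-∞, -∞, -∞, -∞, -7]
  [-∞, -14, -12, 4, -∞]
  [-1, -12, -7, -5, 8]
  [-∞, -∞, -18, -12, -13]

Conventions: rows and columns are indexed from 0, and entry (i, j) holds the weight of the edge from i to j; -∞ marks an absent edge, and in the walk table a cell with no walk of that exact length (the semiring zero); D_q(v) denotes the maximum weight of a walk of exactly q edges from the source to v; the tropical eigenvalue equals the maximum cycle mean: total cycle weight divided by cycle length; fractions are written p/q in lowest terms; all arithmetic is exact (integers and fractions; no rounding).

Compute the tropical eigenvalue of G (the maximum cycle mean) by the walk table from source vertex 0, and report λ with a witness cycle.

q=0: [0, -∞, -∞, -∞, -∞]
q=1: [-11, -∞, -15, -8, -∞]
q=2: [-9, -20, -15, -11, 0]
q=3: [-12, -23, -18, -11, -3]
q=4: [-12, -23, -18, -14, -3]
q=5: [-15, -26, -21, -14, -6]
Optimal cycle mean attained by: cycle 2->3->2, total 4 + (-7), length 2.
Answer: λ = -3/2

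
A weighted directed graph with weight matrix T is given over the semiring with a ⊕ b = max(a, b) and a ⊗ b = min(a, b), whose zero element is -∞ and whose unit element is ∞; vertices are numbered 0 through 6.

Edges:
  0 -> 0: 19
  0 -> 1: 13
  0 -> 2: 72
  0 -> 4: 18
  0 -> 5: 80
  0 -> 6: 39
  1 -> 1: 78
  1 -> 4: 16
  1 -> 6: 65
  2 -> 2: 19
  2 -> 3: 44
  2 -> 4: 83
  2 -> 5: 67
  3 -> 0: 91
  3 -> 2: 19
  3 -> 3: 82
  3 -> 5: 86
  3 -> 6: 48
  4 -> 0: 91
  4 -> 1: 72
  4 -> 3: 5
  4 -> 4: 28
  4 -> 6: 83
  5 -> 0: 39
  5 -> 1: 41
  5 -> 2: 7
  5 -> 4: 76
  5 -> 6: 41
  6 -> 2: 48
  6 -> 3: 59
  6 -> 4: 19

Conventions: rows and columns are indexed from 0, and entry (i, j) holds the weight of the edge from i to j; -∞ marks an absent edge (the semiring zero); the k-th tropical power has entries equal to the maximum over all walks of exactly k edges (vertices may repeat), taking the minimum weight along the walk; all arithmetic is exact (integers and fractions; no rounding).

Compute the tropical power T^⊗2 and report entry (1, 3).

T^⊗2:
  [39, 41, 39, 44, 76, 67, 41]
  [16, 78, 48, 59, 19, -∞, 65]
  [83, 72, 19, 44, 67, 44, 83]
  [82, 41, 72, 82, 76, 82, 48]
  [28, 72, 72, 59, 28, 80, 65]
  [76, 72, 41, 41, 28, 39, 76]
  [59, 19, 19, 59, 48, 59, 48]
Key observation: the optimum is the walk 1->6->3, with weight 65 min 59 = 59.
Optimal value attained by: walk 1->6->3.
Answer: (T^⊗2)[1][3] = 59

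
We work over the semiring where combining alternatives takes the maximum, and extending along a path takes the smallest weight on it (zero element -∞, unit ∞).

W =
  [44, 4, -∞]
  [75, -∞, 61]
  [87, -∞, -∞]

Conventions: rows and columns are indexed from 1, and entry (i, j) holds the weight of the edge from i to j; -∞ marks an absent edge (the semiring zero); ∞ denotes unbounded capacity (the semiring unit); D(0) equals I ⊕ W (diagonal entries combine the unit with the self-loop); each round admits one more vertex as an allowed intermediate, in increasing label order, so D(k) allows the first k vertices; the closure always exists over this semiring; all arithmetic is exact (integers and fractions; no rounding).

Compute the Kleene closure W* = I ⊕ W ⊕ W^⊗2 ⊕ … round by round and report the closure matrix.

D(0):
  [∞, 4, -∞]
  [75, ∞, 61]
  [87, -∞, ∞]
D(1):
  [∞, 4, -∞]
  [75, ∞, 61]
  [87, 4, ∞]
D(2):
  [∞, 4, 4]
  [75, ∞, 61]
  [87, 4, ∞]
D(3):
  [∞, 4, 4]
  [75, ∞, 61]
  [87, 4, ∞]
Answer: W* = [[∞, 4, 4], [75, ∞, 61], [87, 4, ∞]]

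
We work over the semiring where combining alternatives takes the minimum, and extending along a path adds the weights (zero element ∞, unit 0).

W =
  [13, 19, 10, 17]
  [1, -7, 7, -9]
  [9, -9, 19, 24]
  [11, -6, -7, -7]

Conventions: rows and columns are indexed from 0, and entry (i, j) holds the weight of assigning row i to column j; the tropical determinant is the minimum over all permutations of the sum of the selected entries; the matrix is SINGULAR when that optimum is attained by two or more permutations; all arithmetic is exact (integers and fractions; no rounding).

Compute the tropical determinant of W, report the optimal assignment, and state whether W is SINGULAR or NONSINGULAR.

σ = (0, 1, 2, 3): 13 + (-7) + 19 + (-7) = 18
σ = (0, 1, 3, 2): 13 + (-7) + 24 + (-7) = 23
σ = (0, 2, 1, 3): 13 + 7 + (-9) + (-7) = 4
σ = (0, 2, 3, 1): 13 + 7 + 24 + (-6) = 38
σ = (0, 3, 1, 2): 13 + (-9) + (-9) + (-7) = -12
σ = (0, 3, 2, 1): 13 + (-9) + 19 + (-6) = 17
σ = (1, 0, 2, 3): 19 + 1 + 19 + (-7) = 32
σ = (1, 0, 3, 2): 19 + 1 + 24 + (-7) = 37
σ = (1, 2, 0, 3): 19 + 7 + 9 + (-7) = 28
σ = (1, 2, 3, 0): 19 + 7 + 24 + 11 = 61
σ = (1, 3, 0, 2): 19 + (-9) + 9 + (-7) = 12
σ = (1, 3, 2, 0): 19 + (-9) + 19 + 11 = 40
σ = (2, 0, 1, 3): 10 + 1 + (-9) + (-7) = -5
σ = (2, 0, 3, 1): 10 + 1 + 24 + (-6) = 29
σ = (2, 1, 0, 3): 10 + (-7) + 9 + (-7) = 5
σ = (2, 1, 3, 0): 10 + (-7) + 24 + 11 = 38
σ = (2, 3, 0, 1): 10 + (-9) + 9 + (-6) = 4
σ = (2, 3, 1, 0): 10 + (-9) + (-9) + 11 = 3
σ = (3, 0, 1, 2): 17 + 1 + (-9) + (-7) = 2
σ = (3, 0, 2, 1): 17 + 1 + 19 + (-6) = 31
σ = (3, 1, 0, 2): 17 + (-7) + 9 + (-7) = 12
σ = (3, 1, 2, 0): 17 + (-7) + 19 + 11 = 40
σ = (3, 2, 0, 1): 17 + 7 + 9 + (-6) = 27
σ = (3, 2, 1, 0): 17 + 7 + (-9) + 11 = 26
Optimal value attained by: σ = (0, 3, 1, 2).
Answer: det⊕(W) = -12; verdict: NONSINGULAR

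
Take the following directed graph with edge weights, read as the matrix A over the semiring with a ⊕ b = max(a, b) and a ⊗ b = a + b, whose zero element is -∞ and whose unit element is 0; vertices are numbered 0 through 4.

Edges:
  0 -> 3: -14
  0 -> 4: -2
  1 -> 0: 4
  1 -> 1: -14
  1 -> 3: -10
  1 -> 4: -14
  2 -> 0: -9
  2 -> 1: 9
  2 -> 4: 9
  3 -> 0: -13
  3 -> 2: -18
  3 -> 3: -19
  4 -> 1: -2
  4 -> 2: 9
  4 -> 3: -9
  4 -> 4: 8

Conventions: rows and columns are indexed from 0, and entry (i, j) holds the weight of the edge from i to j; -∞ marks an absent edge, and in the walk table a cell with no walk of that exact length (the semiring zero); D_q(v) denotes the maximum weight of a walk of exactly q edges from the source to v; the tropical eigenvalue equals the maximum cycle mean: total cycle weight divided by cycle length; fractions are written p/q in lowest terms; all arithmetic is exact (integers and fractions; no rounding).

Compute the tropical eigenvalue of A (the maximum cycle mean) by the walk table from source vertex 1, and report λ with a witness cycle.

q=0: [-∞, 0, -∞, -∞, -∞]
q=1: [4, -14, -∞, -10, -14]
q=2: [-10, -16, -5, -10, 2]
q=3: [-12, 4, 11, -7, 10]
q=4: [8, 20, 19, 1, 20]
q=5: [24, 28, 29, 11, 28]
Optimal cycle mean attained by: cycle 2->4->2, total 9 + 9, length 2.
Answer: λ = 9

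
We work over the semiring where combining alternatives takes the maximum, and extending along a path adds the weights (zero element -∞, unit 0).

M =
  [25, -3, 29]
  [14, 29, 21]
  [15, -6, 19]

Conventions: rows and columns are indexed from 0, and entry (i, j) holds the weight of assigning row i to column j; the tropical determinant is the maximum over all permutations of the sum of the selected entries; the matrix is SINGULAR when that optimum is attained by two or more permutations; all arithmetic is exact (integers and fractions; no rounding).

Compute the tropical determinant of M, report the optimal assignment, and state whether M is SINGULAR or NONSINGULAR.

σ = (0, 1, 2): 25 + 29 + 19 = 73
σ = (0, 2, 1): 25 + 21 + (-6) = 40
σ = (1, 0, 2): (-3) + 14 + 19 = 30
σ = (1, 2, 0): (-3) + 21 + 15 = 33
σ = (2, 0, 1): 29 + 14 + (-6) = 37
σ = (2, 1, 0): 29 + 29 + 15 = 73
Optimal value attained by: σ = (0, 1, 2).
Answer: det⊕(M) = 73; verdict: SINGULAR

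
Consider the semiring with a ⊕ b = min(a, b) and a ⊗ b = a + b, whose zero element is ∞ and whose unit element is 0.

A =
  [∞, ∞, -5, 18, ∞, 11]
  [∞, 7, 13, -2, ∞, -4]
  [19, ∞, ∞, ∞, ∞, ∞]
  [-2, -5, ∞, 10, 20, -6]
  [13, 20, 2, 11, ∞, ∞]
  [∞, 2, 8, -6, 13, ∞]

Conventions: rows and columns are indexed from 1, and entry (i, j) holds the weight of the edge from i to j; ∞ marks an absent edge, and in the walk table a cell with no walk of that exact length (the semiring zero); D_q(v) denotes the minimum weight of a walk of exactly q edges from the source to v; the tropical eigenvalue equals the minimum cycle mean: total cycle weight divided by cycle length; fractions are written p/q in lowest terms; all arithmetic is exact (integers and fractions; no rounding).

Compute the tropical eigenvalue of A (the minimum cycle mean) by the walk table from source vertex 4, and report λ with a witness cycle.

q=0: [∞, ∞, ∞, 0, ∞, ∞]
q=1: [-2, -5, ∞, 10, 20, -6]
q=2: [8, -4, -7, -12, 7, -9]
q=3: [-14, -17, -1, -15, 4, -18]
q=4: [-17, -20, -19, -24, -5, -21]
q=5: [-26, -29, -22, -27, -8, -30]
q=6: [-29, -32, -31, -36, -17, -33]
Optimal cycle mean attained by: cycle 4->6->4, total (-6) + (-6), length 2.
Answer: λ = -6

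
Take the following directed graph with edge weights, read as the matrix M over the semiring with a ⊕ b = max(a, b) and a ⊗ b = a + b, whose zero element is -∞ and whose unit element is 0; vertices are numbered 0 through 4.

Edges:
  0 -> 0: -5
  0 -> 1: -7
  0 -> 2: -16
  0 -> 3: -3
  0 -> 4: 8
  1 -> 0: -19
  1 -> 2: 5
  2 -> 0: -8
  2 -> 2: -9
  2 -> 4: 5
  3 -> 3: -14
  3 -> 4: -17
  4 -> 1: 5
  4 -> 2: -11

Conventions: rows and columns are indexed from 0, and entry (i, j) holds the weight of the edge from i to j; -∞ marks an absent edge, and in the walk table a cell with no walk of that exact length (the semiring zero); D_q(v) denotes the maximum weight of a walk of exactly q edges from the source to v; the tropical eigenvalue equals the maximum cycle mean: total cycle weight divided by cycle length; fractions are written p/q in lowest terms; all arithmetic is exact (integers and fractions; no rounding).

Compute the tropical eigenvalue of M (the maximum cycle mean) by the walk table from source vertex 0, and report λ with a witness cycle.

q=0: [0, -∞, -∞, -∞, -∞]
q=1: [-5, -7, -16, -3, 8]
q=2: [-10, 13, -2, -8, 3]
q=3: [-6, 8, 18, -13, 3]
q=4: [10, 8, 13, -9, 23]
q=5: [5, 28, 13, 7, 18]
Optimal cycle mean attained by: cycle 1->2->4->1, total 5 + 5 + 5, length 3.
Answer: λ = 5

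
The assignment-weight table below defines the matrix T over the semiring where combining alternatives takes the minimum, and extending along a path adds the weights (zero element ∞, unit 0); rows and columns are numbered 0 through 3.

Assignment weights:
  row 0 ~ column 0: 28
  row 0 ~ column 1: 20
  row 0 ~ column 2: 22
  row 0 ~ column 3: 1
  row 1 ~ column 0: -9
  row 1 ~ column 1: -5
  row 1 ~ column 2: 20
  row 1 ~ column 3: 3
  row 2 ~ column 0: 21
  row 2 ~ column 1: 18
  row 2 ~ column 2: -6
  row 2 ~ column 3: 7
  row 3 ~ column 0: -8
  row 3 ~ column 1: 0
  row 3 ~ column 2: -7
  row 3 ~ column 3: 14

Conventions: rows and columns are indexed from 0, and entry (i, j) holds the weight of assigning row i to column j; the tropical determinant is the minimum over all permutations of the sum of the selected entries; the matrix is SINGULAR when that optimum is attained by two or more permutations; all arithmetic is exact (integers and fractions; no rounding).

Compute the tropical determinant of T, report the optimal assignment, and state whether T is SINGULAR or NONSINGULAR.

σ = (0, 1, 2, 3): 28 + (-5) + (-6) + 14 = 31
σ = (0, 1, 3, 2): 28 + (-5) + 7 + (-7) = 23
σ = (0, 2, 1, 3): 28 + 20 + 18 + 14 = 80
σ = (0, 2, 3, 1): 28 + 20 + 7 + 0 = 55
σ = (0, 3, 1, 2): 28 + 3 + 18 + (-7) = 42
σ = (0, 3, 2, 1): 28 + 3 + (-6) + 0 = 25
σ = (1, 0, 2, 3): 20 + (-9) + (-6) + 14 = 19
σ = (1, 0, 3, 2): 20 + (-9) + 7 + (-7) = 11
σ = (1, 2, 0, 3): 20 + 20 + 21 + 14 = 75
σ = (1, 2, 3, 0): 20 + 20 + 7 + (-8) = 39
σ = (1, 3, 0, 2): 20 + 3 + 21 + (-7) = 37
σ = (1, 3, 2, 0): 20 + 3 + (-6) + (-8) = 9
σ = (2, 0, 1, 3): 22 + (-9) + 18 + 14 = 45
σ = (2, 0, 3, 1): 22 + (-9) + 7 + 0 = 20
σ = (2, 1, 0, 3): 22 + (-5) + 21 + 14 = 52
σ = (2, 1, 3, 0): 22 + (-5) + 7 + (-8) = 16
σ = (2, 3, 0, 1): 22 + 3 + 21 + 0 = 46
σ = (2, 3, 1, 0): 22 + 3 + 18 + (-8) = 35
σ = (3, 0, 1, 2): 1 + (-9) + 18 + (-7) = 3
σ = (3, 0, 2, 1): 1 + (-9) + (-6) + 0 = -14
σ = (3, 1, 0, 2): 1 + (-5) + 21 + (-7) = 10
σ = (3, 1, 2, 0): 1 + (-5) + (-6) + (-8) = -18
σ = (3, 2, 0, 1): 1 + 20 + 21 + 0 = 42
σ = (3, 2, 1, 0): 1 + 20 + 18 + (-8) = 31
Optimal value attained by: σ = (3, 1, 2, 0).
Answer: det⊕(T) = -18; verdict: NONSINGULAR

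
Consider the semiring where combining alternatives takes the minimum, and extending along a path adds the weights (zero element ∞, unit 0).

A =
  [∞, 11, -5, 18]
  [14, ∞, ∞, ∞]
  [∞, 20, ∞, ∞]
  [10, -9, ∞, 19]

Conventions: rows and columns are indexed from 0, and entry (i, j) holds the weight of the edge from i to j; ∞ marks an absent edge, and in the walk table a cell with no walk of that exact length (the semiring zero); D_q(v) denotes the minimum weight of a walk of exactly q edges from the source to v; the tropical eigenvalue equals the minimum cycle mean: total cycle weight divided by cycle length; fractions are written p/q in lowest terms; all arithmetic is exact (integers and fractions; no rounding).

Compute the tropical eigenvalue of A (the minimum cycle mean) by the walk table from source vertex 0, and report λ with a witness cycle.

q=0: [0, ∞, ∞, ∞]
q=1: [∞, 11, -5, 18]
q=2: [25, 9, ∞, 37]
q=3: [23, 28, 20, 43]
q=4: [42, 34, 18, 41]
Optimal cycle mean attained by: cycle 0->3->1->0, total 18 + (-9) + 14, length 3.
Answer: λ = 23/3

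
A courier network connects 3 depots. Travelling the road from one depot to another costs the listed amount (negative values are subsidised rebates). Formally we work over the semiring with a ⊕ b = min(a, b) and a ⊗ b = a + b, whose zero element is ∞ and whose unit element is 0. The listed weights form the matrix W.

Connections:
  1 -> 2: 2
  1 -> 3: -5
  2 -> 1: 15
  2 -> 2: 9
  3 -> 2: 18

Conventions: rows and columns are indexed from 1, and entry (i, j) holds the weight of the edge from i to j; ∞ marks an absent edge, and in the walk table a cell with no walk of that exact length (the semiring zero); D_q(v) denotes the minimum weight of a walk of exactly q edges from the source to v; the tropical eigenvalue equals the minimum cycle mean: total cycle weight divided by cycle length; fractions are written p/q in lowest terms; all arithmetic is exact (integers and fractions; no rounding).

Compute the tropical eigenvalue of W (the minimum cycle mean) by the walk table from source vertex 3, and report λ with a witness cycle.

q=0: [∞, ∞, 0]
q=1: [∞, 18, ∞]
q=2: [33, 27, ∞]
q=3: [42, 35, 28]
Optimal cycle mean attained by: cycle 1->2->1, total 2 + 15, length 2.
Answer: λ = 17/2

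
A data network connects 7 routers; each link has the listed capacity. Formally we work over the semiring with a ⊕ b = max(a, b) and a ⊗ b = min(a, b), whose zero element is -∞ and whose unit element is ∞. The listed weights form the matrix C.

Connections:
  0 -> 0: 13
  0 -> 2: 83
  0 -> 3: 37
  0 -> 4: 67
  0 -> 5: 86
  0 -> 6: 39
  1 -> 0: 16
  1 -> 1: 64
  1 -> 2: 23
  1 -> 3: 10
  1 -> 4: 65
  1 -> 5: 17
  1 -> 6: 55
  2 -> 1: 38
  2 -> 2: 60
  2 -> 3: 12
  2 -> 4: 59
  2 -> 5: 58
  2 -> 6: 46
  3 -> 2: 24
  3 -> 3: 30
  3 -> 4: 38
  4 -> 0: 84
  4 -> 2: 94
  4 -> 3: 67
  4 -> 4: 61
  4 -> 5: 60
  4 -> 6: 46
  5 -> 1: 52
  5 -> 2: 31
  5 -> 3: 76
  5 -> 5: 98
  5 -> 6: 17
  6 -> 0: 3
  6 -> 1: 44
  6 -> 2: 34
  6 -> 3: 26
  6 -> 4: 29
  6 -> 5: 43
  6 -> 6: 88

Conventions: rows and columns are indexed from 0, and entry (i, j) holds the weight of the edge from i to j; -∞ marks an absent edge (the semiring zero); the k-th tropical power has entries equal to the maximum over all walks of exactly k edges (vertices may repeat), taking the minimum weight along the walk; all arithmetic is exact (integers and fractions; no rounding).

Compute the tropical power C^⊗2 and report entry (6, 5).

C^⊗2:
  [67, 52, 67, 76, 61, 86, 46]
  [65, 64, 65, 65, 64, 60, 55]
  [59, 52, 60, 59, 59, 59, 46]
  [38, 24, 38, 38, 38, 38, 38]
  [61, 52, 83, 61, 67, 84, 46]
  [16, 52, 31, 76, 52, 98, 52]
  [29, 44, 34, 43, 44, 43, 88]
Key observation: the optimum is the walk 6->5->5, with weight 43 min 98 = 43.
Optimal value attained by: walk 6->5->5.
Answer: (C^⊗2)[6][5] = 43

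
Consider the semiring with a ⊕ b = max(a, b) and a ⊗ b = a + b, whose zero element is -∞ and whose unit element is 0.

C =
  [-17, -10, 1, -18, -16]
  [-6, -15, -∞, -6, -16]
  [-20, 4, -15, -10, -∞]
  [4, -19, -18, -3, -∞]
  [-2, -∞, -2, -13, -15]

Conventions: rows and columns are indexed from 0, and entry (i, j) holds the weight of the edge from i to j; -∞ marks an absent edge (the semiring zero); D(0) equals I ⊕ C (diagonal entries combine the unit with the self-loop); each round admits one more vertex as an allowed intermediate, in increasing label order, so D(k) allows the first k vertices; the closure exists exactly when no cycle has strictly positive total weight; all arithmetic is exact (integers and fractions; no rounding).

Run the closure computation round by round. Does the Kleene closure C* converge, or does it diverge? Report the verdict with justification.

D(0):
  [0, -10, 1, -18, -16]
  [-6, 0, -∞, -6, -16]
  [-20, 4, 0, -10, -∞]
  [4, -19, -18, 0, -∞]
  [-2, -∞, -2, -13, 0]
D(1):
  [0, -10, 1, -18, -16]
  [-6, 0, -5, -6, -16]
  [-20, 4, 0, -10, -36]
  [4, -6, 5, 0, -12]
  [-2, -12, -1, -13, 0]
D(2):
  [0, -10, 1, -16, -16]
  [-6, 0, -5, -6, -16]
  [-2, 4, 0, -2, -12]
  [4, -6, 5, 0, -12]
  [-2, -12, -1, -13, 0]
Detection: at round 3, diagonal entry (3, 3) turns strictly positive.
Key observation: the cycle 3->0->2->1->3 has total weight 4 + 1 + 4 + (-6), which is strictly positive.
Answer: DIVERGES — positive cycle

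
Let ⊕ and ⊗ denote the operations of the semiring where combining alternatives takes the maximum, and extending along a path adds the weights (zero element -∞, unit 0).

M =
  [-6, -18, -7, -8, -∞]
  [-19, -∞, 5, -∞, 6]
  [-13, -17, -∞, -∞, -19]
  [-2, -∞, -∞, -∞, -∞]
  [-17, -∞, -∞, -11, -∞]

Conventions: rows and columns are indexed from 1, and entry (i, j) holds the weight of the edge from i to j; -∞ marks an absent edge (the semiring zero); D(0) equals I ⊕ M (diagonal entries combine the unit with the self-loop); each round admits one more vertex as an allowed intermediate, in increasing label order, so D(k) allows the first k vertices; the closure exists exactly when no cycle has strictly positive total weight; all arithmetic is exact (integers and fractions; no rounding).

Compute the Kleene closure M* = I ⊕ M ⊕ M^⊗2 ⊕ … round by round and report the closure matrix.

D(0):
  [0, -18, -7, -8, -∞]
  [-19, 0, 5, -∞, 6]
  [-13, -17, 0, -∞, -19]
  [-2, -∞, -∞, 0, -∞]
  [-17, -∞, -∞, -11, 0]
D(1):
  [0, -18, -7, -8, -∞]
  [-19, 0, 5, -27, 6]
  [-13, -17, 0, -21, -19]
  [-2, -20, -9, 0, -∞]
  [-17, -35, -24, -11, 0]
D(2):
  [0, -18, -7, -8, -12]
  [-19, 0, 5, -27, 6]
  [-13, -17, 0, -21, -11]
  [-2, -20, -9, 0, -14]
  [-17, -35, -24, -11, 0]
D(3):
  [0, -18, -7, -8, -12]
  [-8, 0, 5, -16, 6]
  [-13, -17, 0, -21, -11]
  [-2, -20, -9, 0, -14]
  [-17, -35, -24, -11, 0]
D(4):
  [0, -18, -7, -8, -12]
  [-8, 0, 5, -16, 6]
  [-13, -17, 0, -21, -11]
  [-2, -20, -9, 0, -14]
  [-13, -31, -20, -11, 0]
D(5):
  [0, -18, -7, -8, -12]
  [-7, 0, 5, -5, 6]
  [-13, -17, 0, -21, -11]
  [-2, -20, -9, 0, -14]
  [-13, -31, -20, -11, 0]
Answer: M* = [[0, -18, -7, -8, -12], [-7, 0, 5, -5, 6], [-13, -17, 0, -21, -11], [-2, -20, -9, 0, -14], [-13, -31, -20, -11, 0]]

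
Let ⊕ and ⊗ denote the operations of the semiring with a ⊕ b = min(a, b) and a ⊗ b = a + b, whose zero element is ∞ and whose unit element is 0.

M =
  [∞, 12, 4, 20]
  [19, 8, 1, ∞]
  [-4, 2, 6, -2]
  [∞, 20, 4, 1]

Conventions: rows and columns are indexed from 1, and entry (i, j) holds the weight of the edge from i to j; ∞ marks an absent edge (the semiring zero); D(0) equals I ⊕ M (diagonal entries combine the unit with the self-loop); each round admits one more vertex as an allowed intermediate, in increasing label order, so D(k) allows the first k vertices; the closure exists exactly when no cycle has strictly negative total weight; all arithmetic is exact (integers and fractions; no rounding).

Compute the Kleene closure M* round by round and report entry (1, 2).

D(0):
  [0, 12, 4, 20]
  [19, 0, 1, ∞]
  [-4, 2, 0, -2]
  [∞, 20, 4, 0]
D(1):
  [0, 12, 4, 20]
  [19, 0, 1, 39]
  [-4, 2, 0, -2]
  [∞, 20, 4, 0]
D(2):
  [0, 12, 4, 20]
  [19, 0, 1, 39]
  [-4, 2, 0, -2]
  [39, 20, 4, 0]
D(3):
  [0, 6, 4, 2]
  [-3, 0, 1, -1]
  [-4, 2, 0, -2]
  [0, 6, 4, 0]
D(4):
  [0, 6, 4, 2]
  [-3, 0, 1, -1]
  [-4, 2, 0, -2]
  [0, 6, 4, 0]
Answer: M*[1][2] = 6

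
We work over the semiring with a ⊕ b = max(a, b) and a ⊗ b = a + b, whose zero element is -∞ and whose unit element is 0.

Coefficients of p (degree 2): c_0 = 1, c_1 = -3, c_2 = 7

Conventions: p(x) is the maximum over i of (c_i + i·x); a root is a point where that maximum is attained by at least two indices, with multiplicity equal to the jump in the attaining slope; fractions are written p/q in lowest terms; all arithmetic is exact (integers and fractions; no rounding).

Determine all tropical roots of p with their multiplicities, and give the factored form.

hull edge (i=0, c=1) to (i=2, c=7): slope 3, span 2
Factored form: p(x) = 7 ⊗ (x ⊕ (-3)) ⊗ (x ⊕ (-3))
Answer: roots = -3 (mult 2)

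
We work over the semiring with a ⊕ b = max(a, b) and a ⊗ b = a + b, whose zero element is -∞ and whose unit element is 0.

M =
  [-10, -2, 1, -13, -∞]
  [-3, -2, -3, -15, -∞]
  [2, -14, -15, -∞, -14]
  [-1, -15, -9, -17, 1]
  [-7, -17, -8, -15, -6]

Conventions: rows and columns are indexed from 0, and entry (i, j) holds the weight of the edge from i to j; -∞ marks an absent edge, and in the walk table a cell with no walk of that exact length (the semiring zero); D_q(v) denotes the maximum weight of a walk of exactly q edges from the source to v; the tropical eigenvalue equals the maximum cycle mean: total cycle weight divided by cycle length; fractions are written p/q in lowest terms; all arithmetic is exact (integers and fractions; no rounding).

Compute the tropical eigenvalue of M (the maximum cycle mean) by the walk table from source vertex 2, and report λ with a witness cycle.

q=0: [-∞, -∞, 0, -∞, -∞]
q=1: [2, -14, -15, -∞, -14]
q=2: [-8, 0, 3, -11, -20]
q=3: [5, -2, -3, -15, -10]
q=4: [-1, 3, 6, -8, -14]
q=5: [8, 1, 0, -12, -7]
Optimal cycle mean attained by: cycle 0->2->0, total 1 + 2, length 2.
Answer: λ = 3/2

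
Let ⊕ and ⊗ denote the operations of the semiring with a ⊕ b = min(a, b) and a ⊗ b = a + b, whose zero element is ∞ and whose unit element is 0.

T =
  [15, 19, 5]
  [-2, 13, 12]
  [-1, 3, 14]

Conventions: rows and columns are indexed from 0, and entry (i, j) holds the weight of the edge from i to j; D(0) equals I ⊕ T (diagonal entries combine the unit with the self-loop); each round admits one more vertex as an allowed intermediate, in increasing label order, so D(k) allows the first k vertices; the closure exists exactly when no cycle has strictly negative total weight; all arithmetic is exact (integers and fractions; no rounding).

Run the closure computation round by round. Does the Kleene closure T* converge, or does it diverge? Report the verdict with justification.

D(0):
  [0, 19, 5]
  [-2, 0, 12]
  [-1, 3, 0]
D(1):
  [0, 19, 5]
  [-2, 0, 3]
  [-1, 3, 0]
D(2):
  [0, 19, 5]
  [-2, 0, 3]
  [-1, 3, 0]
D(3):
  [0, 8, 5]
  [-2, 0, 3]
  [-1, 3, 0]
Key observation: every diagonal entry stays at the unit through all rounds, so no improving cycle exists.
Answer: CONVERGES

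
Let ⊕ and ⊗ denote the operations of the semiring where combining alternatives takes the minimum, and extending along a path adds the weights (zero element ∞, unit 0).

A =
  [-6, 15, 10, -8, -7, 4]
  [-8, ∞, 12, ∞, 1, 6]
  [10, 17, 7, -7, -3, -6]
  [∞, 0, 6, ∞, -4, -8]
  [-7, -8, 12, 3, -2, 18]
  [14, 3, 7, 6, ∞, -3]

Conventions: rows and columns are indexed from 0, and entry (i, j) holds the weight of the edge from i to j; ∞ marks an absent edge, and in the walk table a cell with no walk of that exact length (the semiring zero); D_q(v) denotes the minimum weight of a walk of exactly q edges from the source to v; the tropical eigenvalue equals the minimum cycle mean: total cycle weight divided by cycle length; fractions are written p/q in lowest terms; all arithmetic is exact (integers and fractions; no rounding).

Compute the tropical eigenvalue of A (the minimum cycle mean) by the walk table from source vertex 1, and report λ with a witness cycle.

q=0: [∞, 0, ∞, ∞, ∞, ∞]
q=1: [-8, ∞, 12, ∞, 1, 6]
q=2: [-14, -7, 2, -16, -15, -4]
q=3: [-22, -23, -10, -22, -21, -24]
q=4: [-31, -29, -17, -30, -29, -30]
q=5: [-37, -37, -24, -39, -38, -38]
q=6: [-45, -46, -33, -45, -44, -47]
Optimal cycle mean attained by: cycle 0->4->1->0, total (-7) + (-8) + (-8), length 3.
Answer: λ = -23/3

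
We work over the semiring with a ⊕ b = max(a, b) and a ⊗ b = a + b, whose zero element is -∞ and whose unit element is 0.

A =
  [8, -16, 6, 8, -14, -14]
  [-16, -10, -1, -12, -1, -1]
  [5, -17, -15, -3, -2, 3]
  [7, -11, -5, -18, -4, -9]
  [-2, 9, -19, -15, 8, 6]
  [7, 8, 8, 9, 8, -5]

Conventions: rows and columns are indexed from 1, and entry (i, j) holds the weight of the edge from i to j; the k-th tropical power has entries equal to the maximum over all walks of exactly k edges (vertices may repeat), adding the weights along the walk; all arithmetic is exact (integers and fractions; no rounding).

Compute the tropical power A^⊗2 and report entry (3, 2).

A^⊗2:
  [16, -3, 14, 16, 4, 9]
  [6, 8, 7, 8, 7, 5]
  [13, 11, 11, 13, 11, 4]
  [15, 5, 13, 15, 4, 2]
  [13, 17, 14, 15, 16, 14]
  [16, 17, 13, 15, 16, 14]
Key observation: the optimum is the walk 3->6->2, with weight 3 + 8 = 11.
Optimal value attained by: walk 3->6->2.
Answer: (A^⊗2)[3][2] = 11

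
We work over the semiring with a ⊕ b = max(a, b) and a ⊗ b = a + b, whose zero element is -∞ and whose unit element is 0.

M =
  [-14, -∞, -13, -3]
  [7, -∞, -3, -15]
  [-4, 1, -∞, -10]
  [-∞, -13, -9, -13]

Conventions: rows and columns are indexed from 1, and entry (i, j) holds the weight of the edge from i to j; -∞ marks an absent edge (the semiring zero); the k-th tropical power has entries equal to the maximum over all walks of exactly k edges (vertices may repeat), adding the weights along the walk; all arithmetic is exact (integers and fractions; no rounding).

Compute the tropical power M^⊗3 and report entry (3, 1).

M^⊗2:
  [-17, -12, -12, -16]
  [-7, -2, -6, 4]
  [8, -23, -2, -7]
  [-6, -8, -16, -19]
M^⊗3:
  [-5, -11, -15, -20]
  [5, -5, -5, -9]
  [-6, -1, -5, 5]
  [-1, -15, -11, -9]
Key observation: the optimum is the walk 3->2->1->1, with weight 1 + 7 + (-14) = -6.
Optimal value attained by: walk 3->2->1->1.
Answer: (M^⊗3)[3][1] = -6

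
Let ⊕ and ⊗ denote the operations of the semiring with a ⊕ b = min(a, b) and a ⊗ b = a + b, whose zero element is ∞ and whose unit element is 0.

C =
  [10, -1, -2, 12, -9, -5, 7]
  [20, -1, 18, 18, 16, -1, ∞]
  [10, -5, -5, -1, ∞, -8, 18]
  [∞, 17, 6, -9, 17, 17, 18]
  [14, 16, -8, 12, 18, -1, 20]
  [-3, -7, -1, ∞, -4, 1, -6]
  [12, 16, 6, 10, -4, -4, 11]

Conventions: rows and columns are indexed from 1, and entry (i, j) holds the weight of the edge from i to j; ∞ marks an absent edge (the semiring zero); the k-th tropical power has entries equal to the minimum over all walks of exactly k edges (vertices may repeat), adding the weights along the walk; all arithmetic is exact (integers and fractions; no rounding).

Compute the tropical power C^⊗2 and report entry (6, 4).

C^⊗2:
  [-8, -12, -17, -3, -9, -10, -11]
  [-4, -8, -2, 9, -5, -2, -7]
  [-11, -15, -10, -10, -12, -13, -14]
  [14, 1, -3, -18, 8, -2, 9]
  [-4, -13, -13, -9, -5, -16, -7]
  [-2, -8, -12, -2, -12, -10, -5]
  [-7, -11, -12, 1, -8, -5, -10]
Key observation: the optimum is the walk 6->3->4, with weight (-1) + (-1) = -2.
Optimal value attained by: walk 6->3->4.
Answer: (C^⊗2)[6][4] = -2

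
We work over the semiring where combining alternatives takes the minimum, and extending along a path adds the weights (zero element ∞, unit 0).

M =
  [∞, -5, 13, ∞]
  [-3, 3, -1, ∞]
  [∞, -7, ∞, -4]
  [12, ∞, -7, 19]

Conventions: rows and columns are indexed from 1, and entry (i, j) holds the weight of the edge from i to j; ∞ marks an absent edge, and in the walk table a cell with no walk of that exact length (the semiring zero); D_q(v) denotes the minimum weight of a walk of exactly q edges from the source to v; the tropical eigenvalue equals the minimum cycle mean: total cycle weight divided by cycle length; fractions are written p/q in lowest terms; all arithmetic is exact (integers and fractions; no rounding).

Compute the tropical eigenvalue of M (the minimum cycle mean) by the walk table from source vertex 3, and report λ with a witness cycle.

q=0: [∞, ∞, 0, ∞]
q=1: [∞, -7, ∞, -4]
q=2: [-10, -4, -11, 15]
q=3: [-7, -18, -5, -15]
q=4: [-21, -15, -22, -9]
Optimal cycle mean attained by: cycle 3->4->3, total (-4) + (-7), length 2.
Answer: λ = -11/2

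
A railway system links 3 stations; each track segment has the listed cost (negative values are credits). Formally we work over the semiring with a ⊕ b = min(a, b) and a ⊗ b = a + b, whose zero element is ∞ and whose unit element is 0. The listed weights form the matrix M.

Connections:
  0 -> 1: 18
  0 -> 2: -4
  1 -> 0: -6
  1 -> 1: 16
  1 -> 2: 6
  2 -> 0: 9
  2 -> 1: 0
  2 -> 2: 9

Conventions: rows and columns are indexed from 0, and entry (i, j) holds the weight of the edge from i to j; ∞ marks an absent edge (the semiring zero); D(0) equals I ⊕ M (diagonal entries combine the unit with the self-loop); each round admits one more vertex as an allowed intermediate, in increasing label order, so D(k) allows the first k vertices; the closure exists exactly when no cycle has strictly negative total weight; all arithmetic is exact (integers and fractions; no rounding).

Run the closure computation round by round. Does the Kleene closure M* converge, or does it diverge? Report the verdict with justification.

D(0):
  [0, 18, -4]
  [-6, 0, 6]
  [9, 0, 0]
D(1):
  [0, 18, -4]
  [-6, 0, -10]
  [9, 0, 0]
Detection: at round 2, diagonal entry (2, 2) turns strictly negative.
Key observation: the cycle 2->1->0->2 has total weight 0 + (-6) + (-4), which is strictly negative.
Answer: DIVERGES — negative cycle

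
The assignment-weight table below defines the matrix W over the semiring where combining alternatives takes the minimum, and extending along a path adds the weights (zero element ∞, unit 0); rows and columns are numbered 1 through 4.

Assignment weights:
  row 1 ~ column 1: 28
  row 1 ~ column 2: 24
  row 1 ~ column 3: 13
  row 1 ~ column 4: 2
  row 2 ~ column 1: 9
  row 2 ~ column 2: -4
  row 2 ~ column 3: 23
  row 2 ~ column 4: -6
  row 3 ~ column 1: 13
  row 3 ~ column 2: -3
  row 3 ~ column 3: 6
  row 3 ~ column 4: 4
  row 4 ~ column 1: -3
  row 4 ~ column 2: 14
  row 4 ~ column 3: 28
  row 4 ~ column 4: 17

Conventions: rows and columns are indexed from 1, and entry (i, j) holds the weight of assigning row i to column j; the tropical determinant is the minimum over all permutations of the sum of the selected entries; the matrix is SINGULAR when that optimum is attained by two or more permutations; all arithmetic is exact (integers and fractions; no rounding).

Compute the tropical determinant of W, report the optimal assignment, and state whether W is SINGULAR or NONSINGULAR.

σ = (1, 2, 3, 4): 28 + (-4) + 6 + 17 = 47
σ = (1, 2, 4, 3): 28 + (-4) + 4 + 28 = 56
σ = (1, 3, 2, 4): 28 + 23 + (-3) + 17 = 65
σ = (1, 3, 4, 2): 28 + 23 + 4 + 14 = 69
σ = (1, 4, 2, 3): 28 + (-6) + (-3) + 28 = 47
σ = (1, 4, 3, 2): 28 + (-6) + 6 + 14 = 42
σ = (2, 1, 3, 4): 24 + 9 + 6 + 17 = 56
σ = (2, 1, 4, 3): 24 + 9 + 4 + 28 = 65
σ = (2, 3, 1, 4): 24 + 23 + 13 + 17 = 77
σ = (2, 3, 4, 1): 24 + 23 + 4 + (-3) = 48
σ = (2, 4, 1, 3): 24 + (-6) + 13 + 28 = 59
σ = (2, 4, 3, 1): 24 + (-6) + 6 + (-3) = 21
σ = (3, 1, 2, 4): 13 + 9 + (-3) + 17 = 36
σ = (3, 1, 4, 2): 13 + 9 + 4 + 14 = 40
σ = (3, 2, 1, 4): 13 + (-4) + 13 + 17 = 39
σ = (3, 2, 4, 1): 13 + (-4) + 4 + (-3) = 10
σ = (3, 4, 1, 2): 13 + (-6) + 13 + 14 = 34
σ = (3, 4, 2, 1): 13 + (-6) + (-3) + (-3) = 1
σ = (4, 1, 2, 3): 2 + 9 + (-3) + 28 = 36
σ = (4, 1, 3, 2): 2 + 9 + 6 + 14 = 31
σ = (4, 2, 1, 3): 2 + (-4) + 13 + 28 = 39
σ = (4, 2, 3, 1): 2 + (-4) + 6 + (-3) = 1
σ = (4, 3, 1, 2): 2 + 23 + 13 + 14 = 52
σ = (4, 3, 2, 1): 2 + 23 + (-3) + (-3) = 19
Optimal value attained by: σ = (3, 4, 2, 1).
Answer: det⊕(W) = 1; verdict: SINGULAR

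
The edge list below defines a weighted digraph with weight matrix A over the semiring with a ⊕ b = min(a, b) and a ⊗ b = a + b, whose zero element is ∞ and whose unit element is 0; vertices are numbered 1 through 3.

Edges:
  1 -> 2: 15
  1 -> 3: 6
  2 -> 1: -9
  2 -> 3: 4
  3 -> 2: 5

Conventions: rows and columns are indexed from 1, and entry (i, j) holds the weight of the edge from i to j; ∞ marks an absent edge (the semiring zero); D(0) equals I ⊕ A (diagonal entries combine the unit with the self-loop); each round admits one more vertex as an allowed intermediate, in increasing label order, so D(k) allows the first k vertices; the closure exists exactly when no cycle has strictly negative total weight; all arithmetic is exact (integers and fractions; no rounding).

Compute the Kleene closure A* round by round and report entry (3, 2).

D(0):
  [0, 15, 6]
  [-9, 0, 4]
  [∞, 5, 0]
D(1):
  [0, 15, 6]
  [-9, 0, -3]
  [∞, 5, 0]
D(2):
  [0, 15, 6]
  [-9, 0, -3]
  [-4, 5, 0]
D(3):
  [0, 11, 6]
  [-9, 0, -3]
  [-4, 5, 0]
Answer: A*[3][2] = 5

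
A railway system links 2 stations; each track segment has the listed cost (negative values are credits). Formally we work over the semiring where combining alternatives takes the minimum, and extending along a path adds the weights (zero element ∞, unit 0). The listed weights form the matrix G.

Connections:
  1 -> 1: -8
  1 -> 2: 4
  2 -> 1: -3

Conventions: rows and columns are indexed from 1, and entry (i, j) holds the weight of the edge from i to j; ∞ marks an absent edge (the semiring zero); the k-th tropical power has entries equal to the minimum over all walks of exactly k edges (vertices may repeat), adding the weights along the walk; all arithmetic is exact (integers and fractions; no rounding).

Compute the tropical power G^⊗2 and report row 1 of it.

G^⊗2:
  [-16, -4]
  [-11, 1]
Answer: row 1 of G^⊗2 = [-16, -4]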